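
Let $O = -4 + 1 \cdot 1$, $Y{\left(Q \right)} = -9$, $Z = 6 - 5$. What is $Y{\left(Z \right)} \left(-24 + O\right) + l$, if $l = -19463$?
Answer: $-19220$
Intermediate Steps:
$Z = 1$ ($Z = 6 - 5 = 1$)
$O = -3$ ($O = -4 + 1 = -3$)
$Y{\left(Z \right)} \left(-24 + O\right) + l = - 9 \left(-24 - 3\right) - 19463 = \left(-9\right) \left(-27\right) - 19463 = 243 - 19463 = -19220$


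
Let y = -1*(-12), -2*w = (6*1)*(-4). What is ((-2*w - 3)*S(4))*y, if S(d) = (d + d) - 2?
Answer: -1944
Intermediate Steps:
w = 12 (w = -6*1*(-4)/2 = -3*(-4) = -½*(-24) = 12)
y = 12
S(d) = -2 + 2*d (S(d) = 2*d - 2 = -2 + 2*d)
((-2*w - 3)*S(4))*y = ((-2*12 - 3)*(-2 + 2*4))*12 = ((-24 - 3)*(-2 + 8))*12 = -27*6*12 = -162*12 = -1944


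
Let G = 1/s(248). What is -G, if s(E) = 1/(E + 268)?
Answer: -516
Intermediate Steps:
s(E) = 1/(268 + E)
G = 516 (G = 1/(1/(268 + 248)) = 1/(1/516) = 516)
-G = -1*516 = -516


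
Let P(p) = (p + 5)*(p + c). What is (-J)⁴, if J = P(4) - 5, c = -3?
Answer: 256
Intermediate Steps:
P(p) = (-3 + p)*(5 + p) (P(p) = (p + 5)*(p - 3) = (5 + p)*(-3 + p) = (-3 + p)*(5 + p))
J = 4 (J = (-15 + 4² + 2*4) - 5 = (-15 + 16 + 8) - 5 = 9 - 5 = 4)
(-J)⁴ = (-1*4)⁴ = (-4)⁴ = 256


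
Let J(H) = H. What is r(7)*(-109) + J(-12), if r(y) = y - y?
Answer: -12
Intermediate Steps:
r(y) = 0
r(7)*(-109) + J(-12) = 0*(-109) - 12 = 0 - 12 = -12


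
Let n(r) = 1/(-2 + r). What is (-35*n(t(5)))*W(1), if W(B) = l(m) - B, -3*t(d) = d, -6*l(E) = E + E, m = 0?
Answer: -105/11 ≈ -9.5455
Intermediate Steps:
l(E) = -E/3 (l(E) = -(E + E)/6 = -E/3)
t(d) = -d/3
W(B) = -B (W(B) = -⅓*0 - B = 0 - B = -B)
(-35*n(t(5)))*W(1) = (-35/(-2 - ⅓*5))*(-1*1) = -35/(-2 - 5/3)*(-1) = -35/(-11/3)*(-1) = -35*(-3/11)*(-1) = (105/11)*(-1) = -105/11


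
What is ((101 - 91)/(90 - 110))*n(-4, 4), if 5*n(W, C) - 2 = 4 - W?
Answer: -1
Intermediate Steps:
n(W, C) = 6/5 - W/5 (n(W, C) = ⅖ + (4 - W)/5 = ⅖ + (⅘ - W/5) = 6/5 - W/5)
((101 - 91)/(90 - 110))*n(-4, 4) = ((101 - 91)/(90 - 110))*(6/5 - ⅕*(-4)) = (10/(-20))*(6/5 + ⅘) = (10*(-1/20))*2 = -½*2 = -1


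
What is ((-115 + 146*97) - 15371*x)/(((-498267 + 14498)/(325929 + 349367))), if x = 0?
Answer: -862352992/43979 ≈ -19608.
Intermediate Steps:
((-115 + 146*97) - 15371*x)/(((-498267 + 14498)/(325929 + 349367))) = ((-115 + 146*97) - 15371*0)/(((-498267 + 14498)/(325929 + 349367))) = ((-115 + 14162) - 1*0)/((-483769/675296)) = (14047 + 0)/((-483769*1/675296)) = 14047/(-483769/675296) = 14047*(-675296/483769) = -862352992/43979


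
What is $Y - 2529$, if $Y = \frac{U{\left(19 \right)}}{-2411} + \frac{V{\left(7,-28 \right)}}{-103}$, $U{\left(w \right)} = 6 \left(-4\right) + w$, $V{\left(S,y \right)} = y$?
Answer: $- \frac{627966134}{248333} \approx -2528.7$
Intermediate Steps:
$U{\left(w \right)} = -24 + w$
$Y = \frac{68023}{248333}$ ($Y = \frac{-24 + 19}{-2411} - \frac{28}{-103} = \left(-5\right) \left(- \frac{1}{2411}\right) - - \frac{28}{103} = \frac{5}{2411} + \frac{28}{103} = \frac{68023}{248333} \approx 0.27392$)
$Y - 2529 = \frac{68023}{248333} - 2529 = - \frac{627966134}{248333}$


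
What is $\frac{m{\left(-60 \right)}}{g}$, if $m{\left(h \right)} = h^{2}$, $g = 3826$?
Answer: $\frac{1800}{1913} \approx 0.94093$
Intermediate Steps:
$\frac{m{\left(-60 \right)}}{g} = \frac{\left(-60\right)^{2}}{3826} = 3600 \cdot \frac{1}{3826} = \frac{1800}{1913}$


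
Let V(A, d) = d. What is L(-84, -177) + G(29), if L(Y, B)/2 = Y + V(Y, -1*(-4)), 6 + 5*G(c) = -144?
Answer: -190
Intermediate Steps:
G(c) = -30 (G(c) = -6/5 + (1/5)*(-144) = -6/5 - 144/5 = -30)
L(Y, B) = 8 + 2*Y (L(Y, B) = 2*(Y - 1*(-4)) = 2*(Y + 4) = 2*(4 + Y) = 8 + 2*Y)
L(-84, -177) + G(29) = (8 + 2*(-84)) - 30 = (8 - 168) - 30 = -160 - 30 = -190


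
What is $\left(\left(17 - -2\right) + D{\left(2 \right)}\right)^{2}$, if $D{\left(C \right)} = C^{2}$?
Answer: $529$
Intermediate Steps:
$\left(\left(17 - -2\right) + D{\left(2 \right)}\right)^{2} = \left(\left(17 - -2\right) + 2^{2}\right)^{2} = \left(\left(17 + 2\right) + 4\right)^{2} = \left(19 + 4\right)^{2} = 23^{2} = 529$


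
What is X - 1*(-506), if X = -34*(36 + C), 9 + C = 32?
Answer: -1500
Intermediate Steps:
C = 23 (C = -9 + 32 = 23)
X = -2006 (X = -34*(36 + 23) = -34*59 = -2006)
X - 1*(-506) = -2006 - 1*(-506) = -2006 + 506 = -1500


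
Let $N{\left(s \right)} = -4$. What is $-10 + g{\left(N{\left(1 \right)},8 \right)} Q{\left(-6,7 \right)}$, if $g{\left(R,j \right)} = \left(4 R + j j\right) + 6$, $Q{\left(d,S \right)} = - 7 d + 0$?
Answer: $2258$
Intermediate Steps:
$Q{\left(d,S \right)} = - 7 d$
$g{\left(R,j \right)} = 6 + j^{2} + 4 R$ ($g{\left(R,j \right)} = \left(4 R + j^{2}\right) + 6 = \left(j^{2} + 4 R\right) + 6 = 6 + j^{2} + 4 R$)
$-10 + g{\left(N{\left(1 \right)},8 \right)} Q{\left(-6,7 \right)} = -10 + \left(6 + 8^{2} + 4 \left(-4\right)\right) \left(\left(-7\right) \left(-6\right)\right) = -10 + \left(6 + 64 - 16\right) 42 = -10 + 54 \cdot 42 = -10 + 2268 = 2258$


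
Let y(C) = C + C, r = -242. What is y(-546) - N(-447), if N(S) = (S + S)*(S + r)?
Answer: -617058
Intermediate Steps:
y(C) = 2*C
N(S) = 2*S*(-242 + S) (N(S) = (S + S)*(S - 242) = (2*S)*(-242 + S) = 2*S*(-242 + S))
y(-546) - N(-447) = 2*(-546) - 2*(-447)*(-242 - 447) = -1092 - 2*(-447)*(-689) = -1092 - 1*615966 = -1092 - 615966 = -617058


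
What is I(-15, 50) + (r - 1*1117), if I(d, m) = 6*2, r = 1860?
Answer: 755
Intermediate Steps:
I(d, m) = 12
I(-15, 50) + (r - 1*1117) = 12 + (1860 - 1*1117) = 12 + (1860 - 1117) = 12 + 743 = 755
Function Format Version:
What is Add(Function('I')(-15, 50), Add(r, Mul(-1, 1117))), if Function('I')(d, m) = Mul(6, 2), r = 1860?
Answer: 755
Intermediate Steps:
Function('I')(d, m) = 12
Add(Function('I')(-15, 50), Add(r, Mul(-1, 1117))) = Add(12, Add(1860, Mul(-1, 1117))) = Add(12, Add(1860, -1117)) = Add(12, 743) = 755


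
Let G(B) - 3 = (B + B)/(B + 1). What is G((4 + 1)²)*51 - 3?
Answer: 3225/13 ≈ 248.08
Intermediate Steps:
G(B) = 3 + 2*B/(1 + B) (G(B) = 3 + (B + B)/(B + 1) = 3 + (2*B)/(1 + B) = 3 + 2*B/(1 + B))
G((4 + 1)²)*51 - 3 = ((3 + 5*(4 + 1)²)/(1 + (4 + 1)²))*51 - 3 = ((3 + 5*5²)/(1 + 5²))*51 - 3 = ((3 + 5*25)/(1 + 25))*51 - 3 = ((3 + 125)/26)*51 - 3 = ((1/26)*128)*51 - 3 = (64/13)*51 - 3 = 3264/13 - 3 = 3225/13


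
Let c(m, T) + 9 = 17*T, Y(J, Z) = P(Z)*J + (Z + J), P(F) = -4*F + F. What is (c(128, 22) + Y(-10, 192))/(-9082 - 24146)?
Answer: -6307/33228 ≈ -0.18981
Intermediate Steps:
P(F) = -3*F
Y(J, Z) = J + Z - 3*J*Z (Y(J, Z) = (-3*Z)*J + (Z + J) = -3*J*Z + (J + Z) = J + Z - 3*J*Z)
c(m, T) = -9 + 17*T
(c(128, 22) + Y(-10, 192))/(-9082 - 24146) = ((-9 + 17*22) + (-10 + 192 - 3*(-10)*192))/(-9082 - 24146) = ((-9 + 374) + (-10 + 192 + 5760))/(-33228) = (365 + 5942)*(-1/33228) = 6307*(-1/33228) = -6307/33228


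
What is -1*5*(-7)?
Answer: 35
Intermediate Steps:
-1*5*(-7) = -5*(-7) = 35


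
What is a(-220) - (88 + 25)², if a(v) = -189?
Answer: -12958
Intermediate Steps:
a(-220) - (88 + 25)² = -189 - (88 + 25)² = -189 - 1*113² = -189 - 1*12769 = -189 - 12769 = -12958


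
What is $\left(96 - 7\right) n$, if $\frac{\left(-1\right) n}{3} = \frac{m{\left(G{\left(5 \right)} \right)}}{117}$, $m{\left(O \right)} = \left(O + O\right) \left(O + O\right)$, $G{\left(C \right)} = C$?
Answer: $- \frac{8900}{39} \approx -228.21$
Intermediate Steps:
$m{\left(O \right)} = 4 O^{2}$ ($m{\left(O \right)} = 2 O 2 O = 4 O^{2}$)
$n = - \frac{100}{39}$ ($n = - 3 \frac{4 \cdot 5^{2}}{117} = - 3 \cdot 4 \cdot 25 \cdot \frac{1}{117} = - 3 \cdot 100 \cdot \frac{1}{117} = \left(-3\right) \frac{100}{117} = - \frac{100}{39} \approx -2.5641$)
$\left(96 - 7\right) n = \left(96 - 7\right) \left(- \frac{100}{39}\right) = 89 \left(- \frac{100}{39}\right) = - \frac{8900}{39}$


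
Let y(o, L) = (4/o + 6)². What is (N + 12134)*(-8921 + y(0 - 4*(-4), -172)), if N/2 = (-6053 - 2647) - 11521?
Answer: 1005719547/4 ≈ 2.5143e+8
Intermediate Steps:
N = -40442 (N = 2*((-6053 - 2647) - 11521) = 2*(-8700 - 11521) = 2*(-20221) = -40442)
y(o, L) = (6 + 4/o)²
(N + 12134)*(-8921 + y(0 - 4*(-4), -172)) = (-40442 + 12134)*(-8921 + 4*(2 + 3*(0 - 4*(-4)))²/(0 - 4*(-4))²) = -28308*(-8921 + 4*(2 + 3*(0 + 16))²/(0 + 16)²) = -28308*(-8921 + 4*(2 + 3*16)²/16²) = -28308*(-8921 + 4*(1/256)*(2 + 48)²) = -28308*(-8921 + 4*(1/256)*50²) = -28308*(-8921 + 4*(1/256)*2500) = -28308*(-8921 + 625/16) = -28308*(-142111/16) = 1005719547/4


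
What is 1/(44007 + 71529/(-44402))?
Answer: 44402/1953927285 ≈ 2.2725e-5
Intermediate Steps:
1/(44007 + 71529/(-44402)) = 1/(44007 + 71529*(-1/44402)) = 1/(44007 - 71529/44402) = 1/(1953927285/44402) = 44402/1953927285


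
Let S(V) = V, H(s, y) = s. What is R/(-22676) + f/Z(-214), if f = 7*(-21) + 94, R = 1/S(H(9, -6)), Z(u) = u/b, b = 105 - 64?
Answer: 221737159/21836988 ≈ 10.154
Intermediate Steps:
b = 41
Z(u) = u/41
R = 1/9 ≈ 0.11111
f = -53 (f = -147 + 94 = -53)
R/(-22676) + f/Z(-214) = (1/9)/(-22676) - 53/((1/41)*(-214)) = (1/9)*(-1/22676) - 53/(-214/41) = -1/204084 - 53*(-41/214) = -1/204084 + 2173/214 = 221737159/21836988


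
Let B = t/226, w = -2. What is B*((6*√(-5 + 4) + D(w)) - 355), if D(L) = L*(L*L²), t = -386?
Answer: 579 - 1158*I/113 ≈ 579.0 - 10.248*I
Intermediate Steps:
D(L) = L⁴ (D(L) = L*L³ = L⁴)
B = -193/113 (B = -386/226 = -386*1/226 = -193/113 ≈ -1.7080)
B*((6*√(-5 + 4) + D(w)) - 355) = -193*((6*√(-5 + 4) + (-2)⁴) - 355)/113 = -193*((6*√(-1) + 16) - 355)/113 = -193*((6*I + 16) - 355)/113 = -193*((16 + 6*I) - 355)/113 = -193*(-339 + 6*I)/113 = 579 - 1158*I/113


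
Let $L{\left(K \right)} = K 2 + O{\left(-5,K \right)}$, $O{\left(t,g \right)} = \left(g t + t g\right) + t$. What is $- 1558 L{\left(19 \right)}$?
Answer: $244606$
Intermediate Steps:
$O{\left(t,g \right)} = t + 2 g t$ ($O{\left(t,g \right)} = \left(g t + g t\right) + t = 2 g t + t = t + 2 g t$)
$L{\left(K \right)} = -5 - 8 K$ ($L{\left(K \right)} = K 2 - 5 \left(1 + 2 K\right) = 2 K - \left(5 + 10 K\right) = -5 - 8 K$)
$- 1558 L{\left(19 \right)} = - 1558 \left(-5 - 152\right) = \left(-1558\right) \left(-157\right) = 244606$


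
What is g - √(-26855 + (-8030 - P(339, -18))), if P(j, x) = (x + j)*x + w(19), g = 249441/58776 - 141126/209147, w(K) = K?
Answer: 14625005017/4097608024 - I*√29126 ≈ 3.5692 - 170.66*I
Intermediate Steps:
g = 14625005017/4097608024 (g = 249441*(1/58776) - 141126*1/209147 = 83147/19592 - 141126/209147 = 14625005017/4097608024 ≈ 3.5692)
P(j, x) = 19 + x*(j + x) (P(j, x) = (x + j)*x + 19 = (j + x)*x + 19 = x*(j + x) + 19 = 19 + x*(j + x))
g - √(-26855 + (-8030 - P(339, -18))) = 14625005017/4097608024 - √(-26855 + (-8030 - (19 + (-18)² + 339*(-18)))) = 14625005017/4097608024 - √(-26855 + (-8030 - (19 + 324 - 6102))) = 14625005017/4097608024 - √(-26855 + (-8030 - 1*(-5759))) = 14625005017/4097608024 - √(-26855 + (-8030 + 5759)) = 14625005017/4097608024 - √(-26855 - 2271) = 14625005017/4097608024 - √(-29126) = 14625005017/4097608024 - I*√29126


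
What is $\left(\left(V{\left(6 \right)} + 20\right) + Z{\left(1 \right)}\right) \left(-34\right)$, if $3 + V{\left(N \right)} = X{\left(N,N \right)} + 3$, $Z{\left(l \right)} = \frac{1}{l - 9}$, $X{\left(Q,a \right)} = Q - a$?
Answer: $- \frac{2703}{4} \approx -675.75$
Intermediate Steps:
$Z{\left(l \right)} = \frac{1}{-9 + l}$
$V{\left(N \right)} = 0$ ($V{\left(N \right)} = -3 + \left(\left(N - N\right) + 3\right) = -3 + \left(0 + 3\right) = -3 + 3 = 0$)
$\left(\left(V{\left(6 \right)} + 20\right) + Z{\left(1 \right)}\right) \left(-34\right) = \left(\left(0 + 20\right) + \frac{1}{-9 + 1}\right) \left(-34\right) = \left(20 + \frac{1}{-8}\right) \left(-34\right) = \left(20 - \frac{1}{8}\right) \left(-34\right) = \frac{159}{8} \left(-34\right) = - \frac{2703}{4}$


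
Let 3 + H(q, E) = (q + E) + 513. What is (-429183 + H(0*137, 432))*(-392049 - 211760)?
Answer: 258575769969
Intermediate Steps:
H(q, E) = 510 + E + q (H(q, E) = -3 + ((q + E) + 513) = -3 + ((E + q) + 513) = -3 + (513 + E + q) = 510 + E + q)
(-429183 + H(0*137, 432))*(-392049 - 211760) = (-429183 + (510 + 432 + 0*137))*(-392049 - 211760) = (-429183 + (510 + 432 + 0))*(-603809) = (-429183 + 942)*(-603809) = -428241*(-603809) = 258575769969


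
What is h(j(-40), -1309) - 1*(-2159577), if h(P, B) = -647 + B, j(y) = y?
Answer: 2157621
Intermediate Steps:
h(j(-40), -1309) - 1*(-2159577) = (-647 - 1309) - 1*(-2159577) = -1956 + 2159577 = 2157621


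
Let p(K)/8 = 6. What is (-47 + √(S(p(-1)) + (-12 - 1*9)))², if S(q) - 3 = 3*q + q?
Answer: (47 - √174)² ≈ 1143.1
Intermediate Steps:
p(K) = 48 (p(K) = 8*6 = 48)
S(q) = 3 + 4*q (S(q) = 3 + (3*q + q) = 3 + 4*q)
(-47 + √(S(p(-1)) + (-12 - 1*9)))² = (-47 + √((3 + 4*48) + (-12 - 1*9)))² = (-47 + √((3 + 192) + (-12 - 9)))² = (-47 + √(195 - 21))² = (-47 + √174)²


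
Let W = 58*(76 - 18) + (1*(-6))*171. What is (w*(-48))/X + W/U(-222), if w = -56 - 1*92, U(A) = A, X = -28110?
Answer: -5608189/520035 ≈ -10.784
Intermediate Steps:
w = -148 (w = -56 - 92 = -148)
W = 2338 (W = 58*58 - 6*171 = 3364 - 1026 = 2338)
(w*(-48))/X + W/U(-222) = -148*(-48)/(-28110) + 2338/(-222) = 7104*(-1/28110) + 2338*(-1/222) = -1184/4685 - 1169/111 = -5608189/520035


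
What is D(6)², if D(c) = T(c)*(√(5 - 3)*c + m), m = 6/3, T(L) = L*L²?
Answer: 3545856 + 1119744*√2 ≈ 5.1294e+6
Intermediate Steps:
T(L) = L³
m = 2 (m = 6*(⅓) = 2)
D(c) = c³*(2 + c*√2) (D(c) = c³*(√(5 - 3)*c + 2) = c³*(√2*c + 2) = c³*(c*√2 + 2) = c³*(2 + c*√2))
D(6)² = (6³*(2 + 6*√2))² = (216*(2 + 6*√2))² = (432 + 1296*√2)²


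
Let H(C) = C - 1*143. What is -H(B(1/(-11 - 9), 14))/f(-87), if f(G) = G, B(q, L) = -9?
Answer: -152/87 ≈ -1.7471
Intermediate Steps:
H(C) = -143 + C (H(C) = C - 143 = -143 + C)
-H(B(1/(-11 - 9), 14))/f(-87) = -(-143 - 9)/(-87) = -(-152)*(-1)/87 = -1*152/87 = -152/87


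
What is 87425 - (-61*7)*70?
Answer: 117315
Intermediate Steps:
87425 - (-61*7)*70 = 87425 - (-427)*70 = 87425 - 1*(-29890) = 87425 + 29890 = 117315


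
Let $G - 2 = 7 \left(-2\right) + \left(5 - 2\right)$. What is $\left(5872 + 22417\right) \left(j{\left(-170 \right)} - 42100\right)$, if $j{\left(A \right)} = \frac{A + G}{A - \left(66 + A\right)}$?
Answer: $- \frac{78598751669}{66} \approx -1.1909 \cdot 10^{9}$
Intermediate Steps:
$G = -9$ ($G = 2 + \left(7 \left(-2\right) + \left(5 - 2\right)\right) = 2 + \left(-14 + 3\right) = 2 - 11 = -9$)
$j{\left(A \right)} = \frac{3}{22} - \frac{A}{66}$ ($j{\left(A \right)} = \frac{A - 9}{A - \left(66 + A\right)} = \frac{-9 + A}{-66} = \left(-9 + A\right) \left(- \frac{1}{66}\right) = \frac{3}{22} - \frac{A}{66}$)
$\left(5872 + 22417\right) \left(j{\left(-170 \right)} - 42100\right) = \left(5872 + 22417\right) \left(\left(\frac{3}{22} - - \frac{85}{33}\right) - 42100\right) = 28289 \left(\left(\frac{3}{22} + \frac{85}{33}\right) - 42100\right) = 28289 \left(\frac{179}{66} - 42100\right) = 28289 \left(- \frac{2778421}{66}\right) = - \frac{78598751669}{66}$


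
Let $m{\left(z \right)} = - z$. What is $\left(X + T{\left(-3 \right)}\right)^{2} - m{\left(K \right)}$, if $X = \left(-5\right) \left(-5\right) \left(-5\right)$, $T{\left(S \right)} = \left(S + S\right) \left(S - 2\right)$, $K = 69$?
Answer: $9094$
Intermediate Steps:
$T{\left(S \right)} = 2 S \left(-2 + S\right)$
$X = -125$ ($X = 25 \left(-5\right) = -125$)
$\left(X + T{\left(-3 \right)}\right)^{2} - m{\left(K \right)} = \left(-125 + 2 \left(-3\right) \left(-2 - 3\right)\right)^{2} - \left(-1\right) 69 = \left(-125 + 2 \left(-3\right) \left(-5\right)\right)^{2} - -69 = \left(-125 + 30\right)^{2} + 69 = \left(-95\right)^{2} + 69 = 9025 + 69 = 9094$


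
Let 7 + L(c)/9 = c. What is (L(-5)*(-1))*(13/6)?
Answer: 234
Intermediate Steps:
L(c) = -63 + 9*c
(L(-5)*(-1))*(13/6) = ((-63 + 9*(-5))*(-1))*(13/6) = ((-63 - 45)*(-1))*(13*(1/6)) = -108*(-1)*(13/6) = 108*(13/6) = 234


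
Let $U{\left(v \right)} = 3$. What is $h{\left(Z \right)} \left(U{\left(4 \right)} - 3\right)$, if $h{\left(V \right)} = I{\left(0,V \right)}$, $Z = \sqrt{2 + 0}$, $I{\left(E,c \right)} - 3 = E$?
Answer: $0$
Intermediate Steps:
$I{\left(E,c \right)} = 3 + E$
$Z = \sqrt{2} \approx 1.4142$
$h{\left(V \right)} = 3$ ($h{\left(V \right)} = 3 + 0 = 3$)
$h{\left(Z \right)} \left(U{\left(4 \right)} - 3\right) = 3 \left(3 - 3\right) = 3 \cdot 0 = 0$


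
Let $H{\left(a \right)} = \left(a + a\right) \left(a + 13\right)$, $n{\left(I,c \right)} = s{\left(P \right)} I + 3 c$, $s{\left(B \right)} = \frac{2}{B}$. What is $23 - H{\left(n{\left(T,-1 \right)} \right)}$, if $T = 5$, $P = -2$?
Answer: $103$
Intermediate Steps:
$n{\left(I,c \right)} = - I + 3 c$ ($n{\left(I,c \right)} = \frac{2}{-2} I + 3 c = 2 \left(- \frac{1}{2}\right) I + 3 c = - I + 3 c$)
$H{\left(a \right)} = 2 a \left(13 + a\right)$
$23 - H{\left(n{\left(T,-1 \right)} \right)} = 23 - 2 \left(\left(-1\right) 5 + 3 \left(-1\right)\right) \left(13 + \left(\left(-1\right) 5 + 3 \left(-1\right)\right)\right) = 23 - 2 \left(-5 - 3\right) \left(13 - 8\right) = 23 - 2 \left(-8\right) \left(13 - 8\right) = 23 - 2 \left(-8\right) 5 = 23 - -80 = 23 + 80 = 103$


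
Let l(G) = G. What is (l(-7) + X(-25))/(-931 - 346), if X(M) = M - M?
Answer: 7/1277 ≈ 0.0054816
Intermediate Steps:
X(M) = 0
(l(-7) + X(-25))/(-931 - 346) = (-7 + 0)/(-931 - 346) = -7/(-1277) = -7*(-1/1277) = 7/1277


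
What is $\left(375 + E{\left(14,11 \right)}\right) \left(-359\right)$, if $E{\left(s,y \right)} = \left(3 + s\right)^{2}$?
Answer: $-238376$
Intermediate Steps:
$\left(375 + E{\left(14,11 \right)}\right) \left(-359\right) = \left(375 + \left(3 + 14\right)^{2}\right) \left(-359\right) = \left(375 + 17^{2}\right) \left(-359\right) = \left(375 + 289\right) \left(-359\right) = 664 \left(-359\right) = -238376$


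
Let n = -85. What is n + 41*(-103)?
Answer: -4308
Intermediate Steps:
n + 41*(-103) = -85 + 41*(-103) = -85 - 4223 = -4308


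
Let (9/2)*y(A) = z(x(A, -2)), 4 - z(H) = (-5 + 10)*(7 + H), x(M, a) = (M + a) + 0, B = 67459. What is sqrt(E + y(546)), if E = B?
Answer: sqrt(601629)/3 ≈ 258.55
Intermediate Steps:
x(M, a) = M + a
E = 67459
z(H) = -31 - 5*H (z(H) = 4 - (-5 + 10)*(7 + H) = 4 - 5*(7 + H) = 4 - (35 + 5*H) = 4 + (-35 - 5*H) = -31 - 5*H)
y(A) = -14/3 - 10*A/9 (y(A) = 2*(-31 - 5*(A - 2))/9 = 2*(-31 - 5*(-2 + A))/9 = 2*(-31 + (10 - 5*A))/9 = 2*(-21 - 5*A)/9 = -14/3 - 10*A/9)
sqrt(E + y(546)) = sqrt(67459 + (-14/3 - 10/9*546)) = sqrt(67459 + (-14/3 - 1820/3)) = sqrt(67459 - 1834/3) = sqrt(200543/3) = sqrt(601629)/3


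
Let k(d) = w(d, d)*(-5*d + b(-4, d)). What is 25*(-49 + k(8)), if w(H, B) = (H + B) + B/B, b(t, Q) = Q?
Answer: -14825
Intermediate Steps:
w(H, B) = 1 + B + H (w(H, B) = (B + H) + 1 = 1 + B + H)
k(d) = -4*d*(1 + 2*d) (k(d) = (1 + d + d)*(-5*d + d) = (1 + 2*d)*(-4*d) = -4*d*(1 + 2*d))
25*(-49 + k(8)) = 25*(-49 - 4*8*(1 + 2*8)) = 25*(-49 - 4*8*(1 + 16)) = 25*(-49 - 4*8*17) = 25*(-49 - 544) = 25*(-593) = -14825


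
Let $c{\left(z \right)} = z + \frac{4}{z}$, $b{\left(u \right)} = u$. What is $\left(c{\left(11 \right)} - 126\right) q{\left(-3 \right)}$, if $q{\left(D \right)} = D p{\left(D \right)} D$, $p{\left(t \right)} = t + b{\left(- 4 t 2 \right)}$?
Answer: $- \frac{238329}{11} \approx -21666.0$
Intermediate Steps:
$p{\left(t \right)} = - 7 t$ ($p{\left(t \right)} = t + - 4 t 2 = t - 8 t = - 7 t$)
$q{\left(D \right)} = - 7 D^{3}$ ($q{\left(D \right)} = D \left(- 7 D\right) D = - 7 D^{2} D = - 7 D^{3}$)
$\left(c{\left(11 \right)} - 126\right) q{\left(-3 \right)} = \left(\left(11 + \frac{4}{11}\right) - 126\right) \left(- 7 \left(-3\right)^{3}\right) = \left(\left(11 + 4 \cdot \frac{1}{11}\right) - 126\right) \left(\left(-7\right) \left(-27\right)\right) = \left(\left(11 + \frac{4}{11}\right) - 126\right) 189 = \left(\frac{125}{11} - 126\right) 189 = \left(- \frac{1261}{11}\right) 189 = - \frac{238329}{11}$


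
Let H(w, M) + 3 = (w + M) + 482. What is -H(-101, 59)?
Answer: -437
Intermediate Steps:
H(w, M) = 479 + M + w (H(w, M) = -3 + ((w + M) + 482) = -3 + ((M + w) + 482) = -3 + (482 + M + w) = 479 + M + w)
-H(-101, 59) = -(479 + 59 - 101) = -1*437 = -437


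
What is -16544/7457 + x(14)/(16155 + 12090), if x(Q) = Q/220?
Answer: -7343046943/3309789450 ≈ -2.2186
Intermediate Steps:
x(Q) = Q/220 (x(Q) = Q*(1/220) = Q/220)
-16544/7457 + x(14)/(16155 + 12090) = -16544/7457 + ((1/220)*14)/(16155 + 12090) = -16544*1/7457 + (7/110)/28245 = -16544/7457 + (7/110)*(1/28245) = -16544/7457 + 1/443850 = -7343046943/3309789450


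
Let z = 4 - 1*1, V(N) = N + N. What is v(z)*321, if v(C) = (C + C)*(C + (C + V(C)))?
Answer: 23112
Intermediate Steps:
V(N) = 2*N
z = 3 (z = 4 - 1 = 3)
v(C) = 8*C**2 (v(C) = (C + C)*(C + (C + 2*C)) = (2*C)*(C + 3*C) = (2*C)*(4*C) = 8*C**2)
v(z)*321 = (8*3**2)*321 = (8*9)*321 = 72*321 = 23112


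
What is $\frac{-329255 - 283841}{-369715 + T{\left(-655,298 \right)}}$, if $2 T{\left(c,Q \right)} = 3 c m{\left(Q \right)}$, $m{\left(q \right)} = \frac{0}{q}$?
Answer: $\frac{613096}{369715} \approx 1.6583$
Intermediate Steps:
$m{\left(q \right)} = 0$
$T{\left(c,Q \right)} = 0$ ($T{\left(c,Q \right)} = \frac{3 c 0}{2} = \frac{1}{2} \cdot 0 = 0$)
$\frac{-329255 - 283841}{-369715 + T{\left(-655,298 \right)}} = \frac{-329255 - 283841}{-369715 + 0} = - \frac{613096}{-369715} = \left(-613096\right) \left(- \frac{1}{369715}\right) = \frac{613096}{369715}$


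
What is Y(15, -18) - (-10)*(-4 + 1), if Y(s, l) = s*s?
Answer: 195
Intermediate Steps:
Y(s, l) = s²
Y(15, -18) - (-10)*(-4 + 1) = 15² - (-10)*(-4 + 1) = 225 - (-10)*(-3) = 225 - 1*30 = 225 - 30 = 195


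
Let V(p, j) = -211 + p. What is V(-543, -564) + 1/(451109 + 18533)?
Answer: -354110067/469642 ≈ -754.00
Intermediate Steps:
V(-543, -564) + 1/(451109 + 18533) = (-211 - 543) + 1/(451109 + 18533) = -754 + 1/469642 = -354110067/469642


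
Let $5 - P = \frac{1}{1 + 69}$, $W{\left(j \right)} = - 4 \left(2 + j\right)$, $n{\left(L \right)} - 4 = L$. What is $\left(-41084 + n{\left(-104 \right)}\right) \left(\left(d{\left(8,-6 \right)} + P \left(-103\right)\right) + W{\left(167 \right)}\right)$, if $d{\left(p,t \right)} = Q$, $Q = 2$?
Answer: $\frac{1711751184}{35} \approx 4.8907 \cdot 10^{7}$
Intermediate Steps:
$n{\left(L \right)} = 4 + L$
$d{\left(p,t \right)} = 2$
$W{\left(j \right)} = -8 - 4 j$
$P = \frac{349}{70}$ ($P = 5 - \frac{1}{1 + 69} = 5 - \frac{1}{70} = \frac{349}{70} \approx 4.9857$)
$\left(-41084 + n{\left(-104 \right)}\right) \left(\left(d{\left(8,-6 \right)} + P \left(-103\right)\right) + W{\left(167 \right)}\right) = \left(-41084 + \left(4 - 104\right)\right) \left(\left(2 + \frac{349}{70} \left(-103\right)\right) - 676\right) = \left(-41084 - 100\right) \left(\left(2 - \frac{35947}{70}\right) - 676\right) = - 41184 \left(- \frac{35807}{70} - 676\right) = \left(-41184\right) \left(- \frac{83127}{70}\right) = \frac{1711751184}{35}$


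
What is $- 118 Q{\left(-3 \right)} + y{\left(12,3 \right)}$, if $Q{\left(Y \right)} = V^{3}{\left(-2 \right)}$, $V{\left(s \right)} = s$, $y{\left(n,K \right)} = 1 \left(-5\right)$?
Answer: $939$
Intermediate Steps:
$y{\left(n,K \right)} = -5$
$Q{\left(Y \right)} = -8$ ($Q{\left(Y \right)} = \left(-2\right)^{3} = -8$)
$- 118 Q{\left(-3 \right)} + y{\left(12,3 \right)} = \left(-118\right) \left(-8\right) - 5 = 944 - 5 = 939$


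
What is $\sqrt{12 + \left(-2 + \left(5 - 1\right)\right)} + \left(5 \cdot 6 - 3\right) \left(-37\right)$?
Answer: $-999 + \sqrt{14} \approx -995.26$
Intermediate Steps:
$\sqrt{12 + \left(-2 + \left(5 - 1\right)\right)} + \left(5 \cdot 6 - 3\right) \left(-37\right) = \sqrt{12 + \left(-2 + \left(5 - 1\right)\right)} + \left(30 - 3\right) \left(-37\right) = \sqrt{12 + \left(-2 + 4\right)} + 27 \left(-37\right) = \sqrt{12 + 2} - 999 = \sqrt{14} - 999 = -999 + \sqrt{14}$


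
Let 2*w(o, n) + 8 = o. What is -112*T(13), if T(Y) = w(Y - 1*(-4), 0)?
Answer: -504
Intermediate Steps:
w(o, n) = -4 + o/2
T(Y) = -2 + Y/2 (T(Y) = -4 + (Y - 1*(-4))/2 = -4 + (Y + 4)/2 = -4 + (4 + Y)/2 = -4 + (2 + Y/2) = -2 + Y/2)
-112*T(13) = -112*(-2 + (½)*13) = -112*(-2 + 13/2) = -112*9/2 = -504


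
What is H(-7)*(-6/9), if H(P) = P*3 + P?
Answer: 56/3 ≈ 18.667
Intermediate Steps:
H(P) = 4*P (H(P) = 3*P + P = 4*P)
H(-7)*(-6/9) = (4*(-7))*(-6/9) = -(-168)/9 = -28*(-⅔) = 56/3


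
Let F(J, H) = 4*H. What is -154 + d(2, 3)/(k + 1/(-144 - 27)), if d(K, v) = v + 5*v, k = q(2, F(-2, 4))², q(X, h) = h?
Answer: -6738272/43775 ≈ -153.93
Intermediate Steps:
k = 256 (k = (4*4)² = 16² = 256)
d(K, v) = 6*v
-154 + d(2, 3)/(k + 1/(-144 - 27)) = -154 + (6*3)/(256 + 1/(-144 - 27)) = -154 + 18/(256 + 1/(-171)) = -154 + 18/(256 - 1/171) = -154 + 18/(43775/171) = -154 + 18*(171/43775) = -154 + 3078/43775 = -6738272/43775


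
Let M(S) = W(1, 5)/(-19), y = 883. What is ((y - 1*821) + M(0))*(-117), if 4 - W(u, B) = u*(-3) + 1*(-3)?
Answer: -136656/19 ≈ -7192.4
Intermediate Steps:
W(u, B) = 7 + 3*u (W(u, B) = 4 - (u*(-3) + 1*(-3)) = 4 - (-3*u - 3) = 4 - (-3 - 3*u) = 4 + (3 + 3*u) = 7 + 3*u)
M(S) = -10/19 (M(S) = (7 + 3*1)/(-19) = (7 + 3)*(-1/19) = 10*(-1/19) = -10/19)
((y - 1*821) + M(0))*(-117) = ((883 - 1*821) - 10/19)*(-117) = ((883 - 821) - 10/19)*(-117) = (62 - 10/19)*(-117) = (1168/19)*(-117) = -136656/19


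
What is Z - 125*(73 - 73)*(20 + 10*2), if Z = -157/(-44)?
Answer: 157/44 ≈ 3.5682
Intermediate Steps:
Z = 157/44 (Z = -157*(-1/44) = 157/44 ≈ 3.5682)
Z - 125*(73 - 73)*(20 + 10*2) = 157/44 - 125*(73 - 73)*(20 + 10*2) = 157/44 - 0*(20 + 20) = 157/44 - 0*40 = 157/44 - 125*0 = 157/44 + 0 = 157/44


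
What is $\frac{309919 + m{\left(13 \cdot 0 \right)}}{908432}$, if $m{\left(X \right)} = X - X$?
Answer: $\frac{309919}{908432} \approx 0.34116$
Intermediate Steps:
$m{\left(X \right)} = 0$
$\frac{309919 + m{\left(13 \cdot 0 \right)}}{908432} = \frac{309919 + 0}{908432} = 309919 \cdot \frac{1}{908432} = \frac{309919}{908432}$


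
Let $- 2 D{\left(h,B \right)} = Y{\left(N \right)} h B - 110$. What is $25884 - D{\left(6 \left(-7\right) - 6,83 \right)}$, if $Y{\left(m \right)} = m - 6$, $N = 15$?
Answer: $7901$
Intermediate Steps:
$Y{\left(m \right)} = -6 + m$
$D{\left(h,B \right)} = 55 - \frac{9 B h}{2}$ ($D{\left(h,B \right)} = - \frac{\left(-6 + 15\right) h B - 110}{2} = - \frac{9 h B - 110}{2} = - \frac{9 B h - 110}{2} = - \frac{-110 + 9 B h}{2} = 55 - \frac{9 B h}{2}$)
$25884 - D{\left(6 \left(-7\right) - 6,83 \right)} = 25884 - \left(55 - \frac{747 \left(6 \left(-7\right) - 6\right)}{2}\right) = 25884 - \left(55 - \frac{747 \left(-42 - 6\right)}{2}\right) = 25884 - \left(55 - \frac{747}{2} \left(-48\right)\right) = 25884 - \left(55 + 17928\right) = 25884 - 17983 = 7901$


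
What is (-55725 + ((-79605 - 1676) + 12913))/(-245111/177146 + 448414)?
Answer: -955764286/3453673971 ≈ -0.27674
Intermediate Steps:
(-55725 + ((-79605 - 1676) + 12913))/(-245111/177146 + 448414) = (-55725 + (-81281 + 12913))/(-245111*1/177146 + 448414) = (-55725 - 68368)/(-10657/7702 + 448414) = -124093/3453673971/7702 = -124093*7702/3453673971 = -955764286/3453673971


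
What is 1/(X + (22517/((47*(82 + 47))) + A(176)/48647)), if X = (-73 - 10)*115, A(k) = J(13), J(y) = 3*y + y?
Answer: -294946761/2814171133970 ≈ -0.00010481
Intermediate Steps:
J(y) = 4*y
A(k) = 52 (A(k) = 4*13 = 52)
X = -9545 (X = -83*115 = -9545)
1/(X + (22517/((47*(82 + 47))) + A(176)/48647)) = 1/(-9545 + (22517/((47*(82 + 47))) + 52/48647)) = 1/(-9545 + (22517/((47*129)) + 52*(1/48647))) = 1/(-9545 + (22517/6063 + 52/48647)) = 1/(-9545 + 1095699775/294946761) = 1/(-2814171133970/294946761) = -294946761/2814171133970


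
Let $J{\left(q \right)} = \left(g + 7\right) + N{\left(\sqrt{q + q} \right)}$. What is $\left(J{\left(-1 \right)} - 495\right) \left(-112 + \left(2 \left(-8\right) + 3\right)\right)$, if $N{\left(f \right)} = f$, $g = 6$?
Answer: $60250 - 125 i \sqrt{2} \approx 60250.0 - 176.78 i$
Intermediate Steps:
$J{\left(q \right)} = 13 + \sqrt{2} \sqrt{q}$ ($J{\left(q \right)} = \left(6 + 7\right) + \sqrt{q + q} = 13 + \sqrt{2 q} = 13 + \sqrt{2} \sqrt{q}$)
$\left(J{\left(-1 \right)} - 495\right) \left(-112 + \left(2 \left(-8\right) + 3\right)\right) = \left(\left(13 + \sqrt{2} \sqrt{-1}\right) - 495\right) \left(-112 + \left(2 \left(-8\right) + 3\right)\right) = \left(\left(13 + \sqrt{2} i\right) - 495\right) \left(-112 + \left(-16 + 3\right)\right) = \left(\left(13 + i \sqrt{2}\right) - 495\right) \left(-112 - 13\right) = \left(-482 + i \sqrt{2}\right) \left(-125\right) = 60250 - 125 i \sqrt{2}$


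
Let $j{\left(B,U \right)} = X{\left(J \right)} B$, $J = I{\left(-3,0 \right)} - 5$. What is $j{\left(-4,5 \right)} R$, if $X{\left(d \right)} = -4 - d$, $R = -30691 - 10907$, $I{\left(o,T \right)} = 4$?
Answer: $-499176$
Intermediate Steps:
$R = -41598$
$J = -1$ ($J = 4 - 5 = -1$)
$j{\left(B,U \right)} = - 3 B$ ($j{\left(B,U \right)} = \left(-4 - -1\right) B = \left(-4 + 1\right) B = - 3 B$)
$j{\left(-4,5 \right)} R = \left(-3\right) \left(-4\right) \left(-41598\right) = 12 \left(-41598\right) = -499176$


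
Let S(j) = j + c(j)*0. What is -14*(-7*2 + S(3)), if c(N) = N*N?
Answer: 154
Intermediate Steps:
c(N) = N²
S(j) = j (S(j) = j + j²*0 = j + 0 = j)
-14*(-7*2 + S(3)) = -14*(-7*2 + 3) = -14*(-14 + 3) = -14*(-11) = 154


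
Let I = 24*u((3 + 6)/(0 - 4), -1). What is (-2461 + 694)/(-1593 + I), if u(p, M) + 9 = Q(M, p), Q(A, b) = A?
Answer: 589/611 ≈ 0.96399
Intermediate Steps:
u(p, M) = -9 + M
I = -240 (I = 24*(-9 - 1) = 24*(-10) = -240)
(-2461 + 694)/(-1593 + I) = (-2461 + 694)/(-1593 - 240) = -1767/(-1833) = -1767*(-1/1833) = 589/611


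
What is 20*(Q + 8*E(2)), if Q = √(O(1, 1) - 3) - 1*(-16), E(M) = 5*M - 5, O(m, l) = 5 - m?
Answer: 1140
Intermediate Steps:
E(M) = -5 + 5*M
Q = 17 (Q = √((5 - 1*1) - 3) - 1*(-16) = √((5 - 1) - 3) + 16 = √(4 - 3) + 16 = √1 + 16 = 1 + 16 = 17)
20*(Q + 8*E(2)) = 20*(17 + 8*(-5 + 5*2)) = 20*(17 + 8*(-5 + 10)) = 20*(17 + 8*5) = 20*(17 + 40) = 20*57 = 1140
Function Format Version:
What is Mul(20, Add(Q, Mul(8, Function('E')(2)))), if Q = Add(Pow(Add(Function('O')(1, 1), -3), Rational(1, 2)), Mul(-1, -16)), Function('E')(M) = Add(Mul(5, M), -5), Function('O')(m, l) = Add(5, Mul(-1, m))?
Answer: 1140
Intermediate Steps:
Function('E')(M) = Add(-5, Mul(5, M))
Q = 17 (Q = Add(Pow(Add(Add(5, Mul(-1, 1)), -3), Rational(1, 2)), Mul(-1, -16)) = Add(Pow(Add(Add(5, -1), -3), Rational(1, 2)), 16) = Add(Pow(Add(4, -3), Rational(1, 2)), 16) = Add(Pow(1, Rational(1, 2)), 16) = Add(1, 16) = 17)
Mul(20, Add(Q, Mul(8, Function('E')(2)))) = Mul(20, Add(17, Mul(8, Add(-5, Mul(5, 2))))) = Mul(20, Add(17, Mul(8, Add(-5, 10)))) = Mul(20, Add(17, Mul(8, 5))) = Mul(20, Add(17, 40)) = Mul(20, 57) = 1140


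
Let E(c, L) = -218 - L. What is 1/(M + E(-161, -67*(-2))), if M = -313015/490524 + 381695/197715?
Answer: -2155198948/755844634197 ≈ -0.0028514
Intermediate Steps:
M = 2785395499/2155198948 (M = -313015*1/490524 + 381695*(1/197715) = -313015/490524 + 76339/39543 = 2785395499/2155198948 ≈ 1.2924)
1/(M + E(-161, -67*(-2))) = 1/(2785395499/2155198948 + (-218 - (-67)*(-2))) = 1/(2785395499/2155198948 + (-218 - 1*134)) = 1/(2785395499/2155198948 + (-218 - 134)) = 1/(2785395499/2155198948 - 352) = 1/(-755844634197/2155198948) = -2155198948/755844634197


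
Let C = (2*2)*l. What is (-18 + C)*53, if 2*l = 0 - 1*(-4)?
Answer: -530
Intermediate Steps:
l = 2 (l = (0 - 1*(-4))/2 = (0 + 4)/2 = (1/2)*4 = 2)
C = 8 (C = (2*2)*2 = 4*2 = 8)
(-18 + C)*53 = (-18 + 8)*53 = -10*53 = -530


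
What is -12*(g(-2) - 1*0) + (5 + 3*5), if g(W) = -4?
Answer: 68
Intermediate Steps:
-12*(g(-2) - 1*0) + (5 + 3*5) = -12*(-4 - 1*0) + (5 + 3*5) = -12*(-4 + 0) + (5 + 15) = -12*(-4) + 20 = 48 + 20 = 68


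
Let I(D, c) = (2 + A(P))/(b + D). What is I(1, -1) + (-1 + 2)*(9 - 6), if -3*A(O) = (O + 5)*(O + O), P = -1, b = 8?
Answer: 95/27 ≈ 3.5185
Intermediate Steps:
A(O) = -2*O*(5 + O)/3 (A(O) = -(O + 5)*(O + O)/3 = -(5 + O)*2*O/3 = -2*O*(5 + O)/3)
I(D, c) = 14/(3*(8 + D)) (I(D, c) = (2 - ⅔*(-1)*(5 - 1))/(8 + D) = (2 - ⅔*(-1)*4)/(8 + D) = (2 + 8/3)/(8 + D) = 14/(3*(8 + D)))
I(1, -1) + (-1 + 2)*(9 - 6) = 14/(3*(8 + 1)) + (-1 + 2)*(9 - 6) = (14/3)/9 + 1*3 = (14/3)*(⅑) + 3 = 14/27 + 3 = 95/27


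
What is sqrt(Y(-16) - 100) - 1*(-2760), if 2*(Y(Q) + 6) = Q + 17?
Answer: 2760 + I*sqrt(422)/2 ≈ 2760.0 + 10.271*I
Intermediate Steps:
Y(Q) = 5/2 + Q/2 (Y(Q) = -6 + (Q + 17)/2 = -6 + (17 + Q)/2 = -6 + (17/2 + Q/2) = 5/2 + Q/2)
sqrt(Y(-16) - 100) - 1*(-2760) = sqrt((5/2 + (1/2)*(-16)) - 100) - 1*(-2760) = sqrt((5/2 - 8) - 100) + 2760 = sqrt(-11/2 - 100) + 2760 = sqrt(-211/2) + 2760 = I*sqrt(422)/2 + 2760 = 2760 + I*sqrt(422)/2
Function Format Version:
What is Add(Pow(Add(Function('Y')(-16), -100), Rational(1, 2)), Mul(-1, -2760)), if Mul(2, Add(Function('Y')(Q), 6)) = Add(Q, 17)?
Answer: Add(2760, Mul(Rational(1, 2), I, Pow(422, Rational(1, 2)))) ≈ Add(2760.0, Mul(10.271, I))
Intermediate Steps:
Function('Y')(Q) = Add(Rational(5, 2), Mul(Rational(1, 2), Q)) (Function('Y')(Q) = Add(-6, Mul(Rational(1, 2), Add(Q, 17))) = Add(-6, Mul(Rational(1, 2), Add(17, Q))) = Add(-6, Add(Rational(17, 2), Mul(Rational(1, 2), Q))) = Add(Rational(5, 2), Mul(Rational(1, 2), Q)))
Add(Pow(Add(Function('Y')(-16), -100), Rational(1, 2)), Mul(-1, -2760)) = Add(Pow(Add(Add(Rational(5, 2), Mul(Rational(1, 2), -16)), -100), Rational(1, 2)), Mul(-1, -2760)) = Add(Pow(Add(Add(Rational(5, 2), -8), -100), Rational(1, 2)), 2760) = Add(Pow(Add(Rational(-11, 2), -100), Rational(1, 2)), 2760) = Add(Pow(Rational(-211, 2), Rational(1, 2)), 2760) = Add(Mul(Rational(1, 2), I, Pow(422, Rational(1, 2))), 2760) = Add(2760, Mul(Rational(1, 2), I, Pow(422, Rational(1, 2))))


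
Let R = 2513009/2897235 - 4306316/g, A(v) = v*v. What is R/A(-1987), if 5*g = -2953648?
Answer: 17451147797033/8446527553229708580 ≈ 2.0661e-6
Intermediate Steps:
g = -2953648/5 (g = (⅕)*(-2953648) = -2953648/5 ≈ -5.9073e+5)
A(v) = v²
R = 17451147797033/2139353090820 (R = 2513009/2897235 - 4306316/(-2953648/5) = 2513009*(1/2897235) - 4306316*(-5/2953648) = 2513009/2897235 + 5382895/738412 = 17451147797033/2139353090820 ≈ 8.1572)
R/A(-1987) = 17451147797033/(2139353090820*((-1987)²)) = (17451147797033/2139353090820)/3948169 = (17451147797033/2139353090820)*(1/3948169) = 17451147797033/8446527553229708580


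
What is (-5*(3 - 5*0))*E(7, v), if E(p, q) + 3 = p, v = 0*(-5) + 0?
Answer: -60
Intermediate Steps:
v = 0 (v = 0 + 0 = 0)
E(p, q) = -3 + p
(-5*(3 - 5*0))*E(7, v) = (-5*(3 - 5*0))*(-3 + 7) = -5*(3 + 0)*4 = -5*3*4 = -15*4 = -60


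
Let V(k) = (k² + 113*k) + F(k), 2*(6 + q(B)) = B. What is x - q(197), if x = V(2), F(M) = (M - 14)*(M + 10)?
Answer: -13/2 ≈ -6.5000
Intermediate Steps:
F(M) = (-14 + M)*(10 + M)
q(B) = -6 + B/2
V(k) = -140 + 2*k² + 109*k (V(k) = (k² + 113*k) + (-140 + k² - 4*k) = -140 + 2*k² + 109*k)
x = 86 (x = -140 + 2*2² + 109*2 = -140 + 2*4 + 218 = -140 + 8 + 218 = 86)
x - q(197) = 86 - (-6 + (½)*197) = 86 - (-6 + 197/2) = 86 - 1*185/2 = 86 - 185/2 = -13/2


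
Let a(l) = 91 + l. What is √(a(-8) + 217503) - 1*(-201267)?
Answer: 201267 + √217586 ≈ 2.0173e+5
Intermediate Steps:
√(a(-8) + 217503) - 1*(-201267) = √((91 - 8) + 217503) - 1*(-201267) = √(83 + 217503) + 201267 = √217586 + 201267 = 201267 + √217586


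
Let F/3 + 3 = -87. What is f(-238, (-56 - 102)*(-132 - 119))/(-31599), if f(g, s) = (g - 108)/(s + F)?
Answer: 173/622310706 ≈ 2.7800e-7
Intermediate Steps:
F = -270 (F = -9 + 3*(-87) = -9 - 261 = -270)
f(g, s) = (-108 + g)/(-270 + s) (f(g, s) = (g - 108)/(s - 270) = (-108 + g)/(-270 + s))
f(-238, (-56 - 102)*(-132 - 119))/(-31599) = ((-108 - 238)/(-270 + (-56 - 102)*(-132 - 119)))/(-31599) = (-346/(-270 - 158*(-251)))*(-1/31599) = (-346/(-270 + 39658))*(-1/31599) = (-346/39388)*(-1/31599) = ((1/39388)*(-346))*(-1/31599) = -173/19694*(-1/31599) = 173/622310706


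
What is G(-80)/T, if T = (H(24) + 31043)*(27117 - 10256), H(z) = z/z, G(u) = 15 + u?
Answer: -5/40264068 ≈ -1.2418e-7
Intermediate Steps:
H(z) = 1
T = 523432884 (T = (1 + 31043)*(27117 - 10256) = 31044*16861 = 523432884)
G(-80)/T = (15 - 80)/523432884 = -65*1/523432884 = -5/40264068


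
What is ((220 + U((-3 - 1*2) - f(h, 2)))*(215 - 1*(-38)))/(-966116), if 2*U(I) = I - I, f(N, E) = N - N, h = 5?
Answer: -13915/241529 ≈ -0.057612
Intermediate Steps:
f(N, E) = 0
U(I) = 0 (U(I) = (I - I)/2 = (½)*0 = 0)
((220 + U((-3 - 1*2) - f(h, 2)))*(215 - 1*(-38)))/(-966116) = ((220 + 0)*(215 - 1*(-38)))/(-966116) = (220*(215 + 38))*(-1/966116) = (220*253)*(-1/966116) = 55660*(-1/966116) = -13915/241529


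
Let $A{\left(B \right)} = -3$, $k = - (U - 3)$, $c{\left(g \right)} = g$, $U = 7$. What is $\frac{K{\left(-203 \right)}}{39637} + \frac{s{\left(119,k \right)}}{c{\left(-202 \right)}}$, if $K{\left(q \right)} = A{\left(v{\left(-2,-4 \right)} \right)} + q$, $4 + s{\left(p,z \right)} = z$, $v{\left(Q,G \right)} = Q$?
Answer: $\frac{137742}{4003337} \approx 0.034407$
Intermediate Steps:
$k = -4$ ($k = - (7 - 3) = \left(-1\right) 4 = -4$)
$s{\left(p,z \right)} = -4 + z$
$K{\left(q \right)} = -3 + q$
$\frac{K{\left(-203 \right)}}{39637} + \frac{s{\left(119,k \right)}}{c{\left(-202 \right)}} = \frac{-3 - 203}{39637} + \frac{-4 - 4}{-202} = \left(-206\right) \frac{1}{39637} - - \frac{4}{101} = - \frac{206}{39637} + \frac{4}{101} = \frac{137742}{4003337}$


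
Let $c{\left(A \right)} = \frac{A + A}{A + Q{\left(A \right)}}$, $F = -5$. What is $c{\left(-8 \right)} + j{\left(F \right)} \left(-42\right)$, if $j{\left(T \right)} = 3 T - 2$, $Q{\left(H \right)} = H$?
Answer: $715$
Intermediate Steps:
$j{\left(T \right)} = -2 + 3 T$
$c{\left(A \right)} = 1$ ($c{\left(A \right)} = \frac{A + A}{A + A} = \frac{2 A}{2 A} = 2 A \frac{1}{2 A} = 1$)
$c{\left(-8 \right)} + j{\left(F \right)} \left(-42\right) = 1 + \left(-2 + 3 \left(-5\right)\right) \left(-42\right) = 1 + \left(-2 - 15\right) \left(-42\right) = 1 - -714 = 1 + 714 = 715$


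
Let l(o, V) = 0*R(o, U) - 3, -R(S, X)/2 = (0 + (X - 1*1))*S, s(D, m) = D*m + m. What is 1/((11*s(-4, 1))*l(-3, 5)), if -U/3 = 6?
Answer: 1/99 ≈ 0.010101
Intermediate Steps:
U = -18 (U = -3*6 = -18)
s(D, m) = m + D*m
R(S, X) = -2*S*(-1 + X) (R(S, X) = -2*(0 + (X - 1*1))*S = -2*(0 + (X - 1))*S = -2*(0 + (-1 + X))*S = -2*(-1 + X)*S = -2*S*(-1 + X))
l(o, V) = -3 (l(o, V) = 0*(2*o*(1 - 1*(-18))) - 3 = 0*(2*o*(1 + 18)) - 3 = 0*(2*o*19) - 3 = 0*(38*o) - 3 = 0 - 3 = -3)
1/((11*s(-4, 1))*l(-3, 5)) = 1/((11*(1*(1 - 4)))*(-3)) = 1/((11*(1*(-3)))*(-3)) = 1/((11*(-3))*(-3)) = 1/(-33*(-3)) = 1/99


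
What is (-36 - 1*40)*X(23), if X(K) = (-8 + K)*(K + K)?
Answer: -52440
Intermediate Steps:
X(K) = 2*K*(-8 + K) (X(K) = (-8 + K)*(2*K) = 2*K*(-8 + K))
(-36 - 1*40)*X(23) = (-36 - 1*40)*(2*23*(-8 + 23)) = (-36 - 40)*(2*23*15) = -76*690 = -52440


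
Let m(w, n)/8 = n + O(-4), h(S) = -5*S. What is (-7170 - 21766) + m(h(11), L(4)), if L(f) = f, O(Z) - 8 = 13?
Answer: -28736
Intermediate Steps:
O(Z) = 21 (O(Z) = 8 + 13 = 21)
m(w, n) = 168 + 8*n (m(w, n) = 8*(n + 21) = 8*(21 + n) = 168 + 8*n)
(-7170 - 21766) + m(h(11), L(4)) = (-7170 - 21766) + (168 + 8*4) = -28936 + (168 + 32) = -28936 + 200 = -28736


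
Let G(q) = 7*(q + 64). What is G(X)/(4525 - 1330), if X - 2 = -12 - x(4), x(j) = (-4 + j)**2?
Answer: 42/355 ≈ 0.11831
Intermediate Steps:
X = -10 (X = 2 + (-12 - (-4 + 4)**2) = 2 + (-12 - 1*0**2) = 2 + (-12 - 1*0) = 2 + (-12 + 0) = 2 - 12 = -10)
G(q) = 448 + 7*q (G(q) = 7*(64 + q) = 448 + 7*q)
G(X)/(4525 - 1330) = (448 + 7*(-10))/(4525 - 1330) = (448 - 70)/3195 = 378*(1/3195) = 42/355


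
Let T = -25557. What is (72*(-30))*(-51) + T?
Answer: 84603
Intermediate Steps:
(72*(-30))*(-51) + T = (72*(-30))*(-51) - 25557 = -2160*(-51) - 25557 = 110160 - 25557 = 84603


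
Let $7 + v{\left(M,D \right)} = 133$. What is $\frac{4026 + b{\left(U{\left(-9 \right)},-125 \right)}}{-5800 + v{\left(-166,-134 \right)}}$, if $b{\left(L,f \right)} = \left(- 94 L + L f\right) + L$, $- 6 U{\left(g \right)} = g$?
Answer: $- \frac{3699}{5674} \approx -0.65192$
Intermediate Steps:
$U{\left(g \right)} = - \frac{g}{6}$
$b{\left(L,f \right)} = - 93 L + L f$
$v{\left(M,D \right)} = 126$ ($v{\left(M,D \right)} = -7 + 133 = 126$)
$\frac{4026 + b{\left(U{\left(-9 \right)},-125 \right)}}{-5800 + v{\left(-166,-134 \right)}} = \frac{4026 + \left(- \frac{1}{6}\right) \left(-9\right) \left(-93 - 125\right)}{-5800 + 126} = \frac{4026 + \frac{3}{2} \left(-218\right)}{-5674} = \left(4026 - 327\right) \left(- \frac{1}{5674}\right) = 3699 \left(- \frac{1}{5674}\right) = - \frac{3699}{5674}$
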